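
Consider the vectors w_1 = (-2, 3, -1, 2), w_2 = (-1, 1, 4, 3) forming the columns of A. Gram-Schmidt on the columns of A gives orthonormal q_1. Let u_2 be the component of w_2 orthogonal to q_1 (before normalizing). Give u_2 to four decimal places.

w_1 = (-2, 3, -1, 2); ‖w_1‖ = 4.2426, so q_1 = (-0.4714, 0.7071, -0.2357, 0.4714).
q_1·w_2 = (-0.4714)·(-1) + 0.7071·1 + (-0.2357)·4 + 0.4714·3 = 1.6499.
u_2 = w_2 − 1.6499·q_1 = (-0.2222, -0.1667, 4.3889, 2.2222).

u_2 = (-0.2222, -0.1667, 4.3889, 2.2222)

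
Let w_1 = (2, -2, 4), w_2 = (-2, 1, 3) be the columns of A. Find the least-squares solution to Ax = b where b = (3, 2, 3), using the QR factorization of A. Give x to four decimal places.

x = (0.5533, 0.1200)

w_1 = (2, -2, 4); ‖w_1‖ = 4.8990, so q_1 = (0.4082, -0.4082, 0.8165).
q_1·w_2 = 0.4082·(-2) + (-0.4082)·1 + 0.8165·3 = 1.2247.
u_2 = w_2 − 1.2247·q_1 = (-2.5000, 1.5000, 2.0000).
‖u_2‖ = 3.5355, so q_2 = (-0.7071, 0.4243, 0.5657).
Qᵀb = (2.8577, 0.4243).
Back-substitute: x_2 = 0.4243/3.5355 = 0.1200.
x_1 = (2.8577 − 1.2247·0.1200)/4.8990 = 0.5533.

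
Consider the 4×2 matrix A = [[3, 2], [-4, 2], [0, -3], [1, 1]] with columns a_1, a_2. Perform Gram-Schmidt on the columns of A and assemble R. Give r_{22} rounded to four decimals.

r_{22} = 4.2381

a_1 = (3, -4, 0, 1); ‖a_1‖ = 5.0990, so q_1 = (0.5883, -0.7845, 0.0000, 0.1961).
q_1·a_2 = 0.5883·2 + (-0.7845)·2 + 0.0000·(-3) + 0.1961·1 = -0.1961.
u_2 = a_2 + 0.1961·q_1 = (2.1154, 1.8462, -3.0000, 1.0385).
r_{22} = ‖u_2‖ = 4.2381.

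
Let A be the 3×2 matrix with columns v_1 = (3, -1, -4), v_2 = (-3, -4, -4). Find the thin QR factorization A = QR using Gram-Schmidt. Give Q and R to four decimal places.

Q = [[0.5883, -0.7081], [-0.1961, -0.5933], [-0.7845, -0.3828]], R = [[5.0990, 2.1573], [0.0000, 6.0288]]

q_1 = v_1/‖v_1‖ = (3, -1, -4)/5.0990 = (0.5883, -0.1961, -0.7845).
r_{12} = q_1·v_2 = 2.1573.
u_2 = v_2 − 2.1573·q_1 = (-4.2692, -3.5769, -2.3077).
‖u_2‖ = 6.0288, so q_2 = (-0.7081, -0.5933, -0.3828).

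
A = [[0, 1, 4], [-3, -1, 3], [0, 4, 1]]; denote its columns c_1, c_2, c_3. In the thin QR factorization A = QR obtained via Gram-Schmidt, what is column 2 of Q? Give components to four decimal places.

q_1 = c_1/‖c_1‖ = (0, -3, 0)/3.0000 = (0.0000, -1.0000, 0.0000).
r_{12} = q_1·c_2 = 1.0000.
u_2 = c_2 − 1.0000·q_1 = (1.0000, 0.0000, 4.0000).
‖u_2‖ = 4.1231, so q_2 = (0.2425, 0.0000, 0.9701).

q_2 = (0.2425, 0.0000, 0.9701)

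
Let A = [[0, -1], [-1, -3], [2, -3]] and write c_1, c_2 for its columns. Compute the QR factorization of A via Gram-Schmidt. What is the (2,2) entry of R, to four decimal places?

q_1 = c_1/‖c_1‖ = (0, -1, 2)/2.2361 = (0.0000, -0.4472, 0.8944).
r_{12} = q_1·c_2 = -1.3416.
u_2 = c_2 + 1.3416·q_1 = (-1.0000, -3.6000, -1.8000).
r_{22} = ‖u_2‖ = 4.1473.

r_{22} = 4.1473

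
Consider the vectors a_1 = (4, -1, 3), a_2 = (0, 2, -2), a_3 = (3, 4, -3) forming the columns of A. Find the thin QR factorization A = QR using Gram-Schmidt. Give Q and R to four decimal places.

a_1 = (4, -1, 3); ‖a_1‖ = 5.0990, so q_1 = (0.7845, -0.1961, 0.5883).
q_1·a_2 = 0.7845·0 + (-0.1961)·2 + 0.5883·(-2) = -1.5689.
u_2 = a_2 + 1.5689·q_1 = (1.2308, 1.6923, -1.0769).
‖u_2‖ = 2.3534, so q_2 = (0.5230, 0.7191, -0.4576).
q_1·a_3 = 0.7845·3 + (-0.1961)·4 + 0.5883·(-3) = -0.1961; q_2·a_3 = 0.5230·3 + 0.7191·4 + (-0.4576)·(-3) = 5.8181.
u_3 = a_3 + 0.1961·q_1 − 5.8181·q_2 = (0.1111, -0.2222, -0.2222).
‖u_3‖ = 0.3333, so q_3 = (0.3333, -0.6667, -0.6667).

Q = [[0.7845, 0.5230, 0.3333], [-0.1961, 0.7191, -0.6667], [0.5883, -0.4576, -0.6667]], R = [[5.0990, -1.5689, -0.1961], [0.0000, 2.3534, 5.8181], [0.0000, 0.0000, 0.3333]]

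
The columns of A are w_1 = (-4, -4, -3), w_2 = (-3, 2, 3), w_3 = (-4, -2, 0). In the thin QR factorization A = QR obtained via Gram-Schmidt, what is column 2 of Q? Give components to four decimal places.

w_1 = (-4, -4, -3); ‖w_1‖ = 6.4031, so e_1 = (-0.6247, -0.6247, -0.4685).
e_1·w_2 = (-0.6247)·(-3) + (-0.6247)·2 + (-0.4685)·3 = -0.7809.
u_2 = w_2 + 0.7809·e_1 = (-3.4878, 1.5122, 2.6341).
‖u_2‖ = 4.6250, so e_2 = (-0.7541, 0.3270, 0.5696).

e_2 = (-0.7541, 0.3270, 0.5696)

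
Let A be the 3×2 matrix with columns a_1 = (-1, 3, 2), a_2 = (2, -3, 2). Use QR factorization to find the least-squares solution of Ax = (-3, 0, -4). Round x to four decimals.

x = (-0.9683, -1.2222)

e_1 = a_1/‖a_1‖ = (-1, 3, 2)/3.7417 = (-0.2673, 0.8018, 0.5345).
r_{12} = e_1·a_2 = -1.8708.
u_2 = a_2 + 1.8708·e_1 = (1.5000, -1.5000, 3.0000).
‖u_2‖ = 3.6742, so e_2 = (0.4082, -0.4082, 0.8165).
Qᵀb = (-1.3363, -4.4907).
Back-substitute: x_2 = -4.4907/3.6742 = -1.2222.
x_1 = (-1.3363 + 1.8708·(-1.2222))/3.7417 = -0.9683.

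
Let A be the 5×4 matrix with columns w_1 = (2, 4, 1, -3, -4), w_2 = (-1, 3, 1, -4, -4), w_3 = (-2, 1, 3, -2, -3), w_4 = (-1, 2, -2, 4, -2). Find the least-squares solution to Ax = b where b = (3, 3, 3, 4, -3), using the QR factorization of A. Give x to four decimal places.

w_1 = (2, 4, 1, -3, -4); ‖w_1‖ = 6.7823, so e_1 = (0.2949, 0.5898, 0.1474, -0.4423, -0.5898).
e_1·w_2 = 0.2949·(-1) + 0.5898·3 + 0.1474·1 + (-0.4423)·(-4) + (-0.5898)·(-4) = 5.7502.
u_2 = w_2 − 5.7502·e_1 = (-2.6957, -0.3913, 0.1522, -1.4565, -0.6087).
‖u_2‖ = 3.1519, so e_2 = (-0.8552, -0.1241, 0.0483, -0.4621, -0.1931).
e_1·w_3 = 0.2949·(-2) + 0.5898·1 + 0.1474·3 + (-0.4423)·(-2) + (-0.5898)·(-3) = 3.0963; e_2·w_3 = (-0.8552)·(-2) + (-0.1241)·1 + 0.0483·3 + (-0.4621)·(-2) + (-0.1931)·(-3) = 3.2347.
u_3 = w_3 − 3.0963·e_1 − 3.2347·e_2 = (-0.1466, -0.4245, 2.3873, 0.8643, -0.5492).
‖u_3‖ = 2.6362, so e_3 = (-0.0556, -0.1610, 0.9056, 0.3279, -0.2083).
e_1·w_4 = 0.2949·(-1) + 0.5898·2 + 0.1474·(-2) + (-0.4423)·4 + (-0.5898)·(-2) = 0.0000; e_2·w_4 = (-0.8552)·(-1) + (-0.1241)·2 + 0.0483·(-2) + (-0.4621)·4 + (-0.1931)·(-2) = -0.9518; e_3·w_4 = (-0.0556)·(-1) + (-0.1610)·2 + 0.9056·(-2) + 0.3279·4 + (-0.2083)·(-2) = -0.3494.
u_4 = w_4 + 0.0000·e_1 + 0.9518·e_2 + 0.3494·e_3 = (-1.8334, 1.8256, -1.6376, 3.6747, -2.2566).
‖u_4‖ = 5.2889, so e_4 = (-0.3467, 0.3452, -0.3096, 0.6948, -0.4267).
Qᵀb = (3.0963, -4.0624, 4.0033, 3.1259).
Back-substitute: x_4 = 3.1259/5.2889 = 0.5910.
x_3 = (4.0033 + 0.3494·0.5910)/2.6362 = 1.5969.
x_2 = (-4.0624 − 3.2347·1.5969 + 0.9518·0.5910)/3.1519 = -2.7492.
x_1 = (3.0963 − 5.7502·(-2.7492) − 3.0963·1.5969 + 0.0000·0.5910)/6.7823 = 2.0584.

x = (2.0584, -2.7492, 1.5969, 0.5910)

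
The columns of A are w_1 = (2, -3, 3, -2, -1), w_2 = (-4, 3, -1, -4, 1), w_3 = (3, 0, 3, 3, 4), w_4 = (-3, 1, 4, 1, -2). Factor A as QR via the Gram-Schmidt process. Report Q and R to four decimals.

Q = [[0.3849, -0.5010, 0.1678, -0.5011], [-0.5774, 0.2566, 0.2583, 0.1862], [0.5774, 0.0733, 0.4875, 0.6436], [-0.3849, -0.8188, 0.1065, 0.3816], [-0.1925, 0.0855, 0.8100, -0.3930]], R = [[5.1962, -2.5019, 0.9623, 0.5774], [0.0000, 6.0614, -3.3973, 1.0632], [0.0000, 0.0000, 5.5256, 0.1912], [0.0000, 0.0000, 0.0000, 5.4314]]

w_1 = (2, -3, 3, -2, -1); ‖w_1‖ = 5.1962, so q_1 = (0.3849, -0.5774, 0.5774, -0.3849, -0.1925).
q_1·w_2 = 0.3849·(-4) + (-0.5774)·3 + 0.5774·(-1) + (-0.3849)·(-4) + (-0.1925)·1 = -2.5019.
u_2 = w_2 + 2.5019·q_1 = (-3.0370, 1.5556, 0.4444, -4.9630, 0.5185).
‖u_2‖ = 6.0614, so q_2 = (-0.5010, 0.2566, 0.0733, -0.8188, 0.0855).
q_1·w_3 = 0.3849·3 + (-0.5774)·0 + 0.5774·3 + (-0.3849)·3 + (-0.1925)·4 = 0.9623; q_2·w_3 = (-0.5010)·3 + 0.2566·0 + 0.0733·3 + (-0.8188)·3 + 0.0855·4 = -3.3973.
u_3 = w_3 − 0.9623·q_1 + 3.3973·q_2 = (0.9274, 1.4274, 2.6935, 0.5887, 4.4758).
‖u_3‖ = 5.5256, so q_3 = (0.1678, 0.2583, 0.4875, 0.1065, 0.8100).
q_1·w_4 = 0.3849·(-3) + (-0.5774)·1 + 0.5774·4 + (-0.3849)·1 + (-0.1925)·(-2) = 0.5774; q_2·w_4 = (-0.5010)·(-3) + 0.2566·1 + 0.0733·4 + (-0.8188)·1 + 0.0855·(-2) = 1.0632; q_3·w_4 = 0.1678·(-3) + 0.2583·1 + 0.4875·4 + 0.1065·1 + 0.8100·(-2) = 0.1912.
u_4 = w_4 − 0.5774·q_1 − 1.0632·q_2 − 0.1912·q_3 = (-2.7216, 1.0111, 3.4955, 2.0724, -2.1347).
‖u_4‖ = 5.4314, so q_4 = (-0.5011, 0.1862, 0.6436, 0.3816, -0.3930).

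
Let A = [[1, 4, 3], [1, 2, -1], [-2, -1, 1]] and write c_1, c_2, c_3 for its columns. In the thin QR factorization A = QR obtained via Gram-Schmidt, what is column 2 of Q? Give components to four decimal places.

c_1 = (1, 1, -2); ‖c_1‖ = 2.4495, so q_1 = (0.4082, 0.4082, -0.8165).
q_1·c_2 = 0.4082·4 + 0.4082·2 + (-0.8165)·(-1) = 3.2660.
u_2 = c_2 − 3.2660·q_1 = (2.6667, 0.6667, 1.6667).
‖u_2‖ = 3.2146, so q_2 = (0.8296, 0.2074, 0.5185).

q_2 = (0.8296, 0.2074, 0.5185)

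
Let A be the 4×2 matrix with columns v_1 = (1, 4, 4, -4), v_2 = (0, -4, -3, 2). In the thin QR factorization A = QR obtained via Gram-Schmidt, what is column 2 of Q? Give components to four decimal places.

q_2 = (0.4600, -0.6644, -0.0383, -0.5878)

q_1 = v_1/‖v_1‖ = (1, 4, 4, -4)/7.0000 = (0.1429, 0.5714, 0.5714, -0.5714).
r_{12} = q_1·v_2 = -5.1429.
u_2 = v_2 + 5.1429·q_1 = (0.7347, -1.0612, -0.0612, -0.9388).
‖u_2‖ = 1.5972, so q_2 = (0.4600, -0.6644, -0.0383, -0.5878).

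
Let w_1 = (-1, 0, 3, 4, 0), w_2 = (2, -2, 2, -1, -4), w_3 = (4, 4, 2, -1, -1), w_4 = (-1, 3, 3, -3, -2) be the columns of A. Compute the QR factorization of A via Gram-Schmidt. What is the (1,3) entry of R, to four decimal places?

r_{13} = -0.3922

w_1 = (-1, 0, 3, 4, 0); ‖w_1‖ = 5.0990, so q_1 = (-0.1961, 0.0000, 0.5883, 0.7845, 0.0000).
r_{13} = q_1·w_3 = -0.3922.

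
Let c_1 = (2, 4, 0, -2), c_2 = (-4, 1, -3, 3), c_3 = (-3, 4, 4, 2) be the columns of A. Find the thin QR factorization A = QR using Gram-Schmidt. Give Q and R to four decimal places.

Q = [[0.4082, -0.5703, -0.3575], [0.8165, 0.4802, 0.3095], [0.0000, -0.5403, 0.8414], [-0.4082, 0.3902, 0.2616]], R = [[4.8990, -2.0412, 1.2247], [0.0000, 5.5528, 2.2511], [0.0000, 0.0000, 6.1994]]

c_1 = (2, 4, 0, -2); ‖c_1‖ = 4.8990, so e_1 = (0.4082, 0.8165, 0.0000, -0.4082).
e_1·c_2 = 0.4082·(-4) + 0.8165·1 + 0.0000·(-3) + (-0.4082)·3 = -2.0412.
u_2 = c_2 + 2.0412·e_1 = (-3.1667, 2.6667, -3.0000, 2.1667).
‖u_2‖ = 5.5528, so e_2 = (-0.5703, 0.4802, -0.5403, 0.3902).
e_1·c_3 = 0.4082·(-3) + 0.8165·4 + 0.0000·4 + (-0.4082)·2 = 1.2247; e_2·c_3 = (-0.5703)·(-3) + 0.4802·4 + (-0.5403)·4 + 0.3902·2 = 2.2511.
u_3 = c_3 − 1.2247·e_1 − 2.2511·e_2 = (-2.2162, 1.9189, 5.2162, 1.6216).
‖u_3‖ = 6.1994, so e_3 = (-0.3575, 0.3095, 0.8414, 0.2616).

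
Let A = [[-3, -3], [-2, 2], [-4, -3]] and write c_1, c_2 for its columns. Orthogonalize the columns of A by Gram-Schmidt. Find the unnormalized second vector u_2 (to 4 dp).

c_1 = (-3, -2, -4); ‖c_1‖ = 5.3852, so q_1 = (-0.5571, -0.3714, -0.7428).
q_1·c_2 = (-0.5571)·(-3) + (-0.3714)·2 + (-0.7428)·(-3) = 3.1568.
u_2 = c_2 − 3.1568·q_1 = (-1.2414, 3.1724, -0.6552).

u_2 = (-1.2414, 3.1724, -0.6552)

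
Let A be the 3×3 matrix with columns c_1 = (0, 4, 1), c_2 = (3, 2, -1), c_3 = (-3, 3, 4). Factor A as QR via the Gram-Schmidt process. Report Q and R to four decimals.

c_1 = (0, 4, 1); ‖c_1‖ = 4.1231, so e_1 = (0.0000, 0.9701, 0.2425).
e_1·c_2 = 0.0000·3 + 0.9701·2 + 0.2425·(-1) = 1.6977.
u_2 = c_2 − 1.6977·e_1 = (3.0000, 0.3529, -1.4118).
‖u_2‖ = 3.3343, so e_2 = (0.8997, 0.1059, -0.4234).
e_1·c_3 = 0.0000·(-3) + 0.9701·3 + 0.2425·4 = 3.8806; e_2·c_3 = 0.8997·(-3) + 0.1059·3 + (-0.4234)·4 = -4.0753.
u_3 = c_3 − 3.8806·e_1 + 4.0753·e_2 = (0.6667, -0.3333, 1.3333).
‖u_3‖ = 1.5275, so e_3 = (0.4364, -0.2182, 0.8729).

Q = [[0.0000, 0.8997, 0.4364], [0.9701, 0.1059, -0.2182], [0.2425, -0.4234, 0.8729]], R = [[4.1231, 1.6977, 3.8806], [0.0000, 3.3343, -4.0753], [0.0000, 0.0000, 1.5275]]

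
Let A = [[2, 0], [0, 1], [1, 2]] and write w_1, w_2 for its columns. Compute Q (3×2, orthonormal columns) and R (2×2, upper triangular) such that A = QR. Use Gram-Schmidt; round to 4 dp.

Q = [[0.8944, -0.3904], [0.0000, 0.4880], [0.4472, 0.7807]], R = [[2.2361, 0.8944], [0.0000, 2.0494]]

w_1 = (2, 0, 1); ‖w_1‖ = 2.2361, so e_1 = (0.8944, 0.0000, 0.4472).
e_1·w_2 = 0.8944·0 + 0.0000·1 + 0.4472·2 = 0.8944.
u_2 = w_2 − 0.8944·e_1 = (-0.8000, 1.0000, 1.6000).
‖u_2‖ = 2.0494, so e_2 = (-0.3904, 0.4880, 0.7807).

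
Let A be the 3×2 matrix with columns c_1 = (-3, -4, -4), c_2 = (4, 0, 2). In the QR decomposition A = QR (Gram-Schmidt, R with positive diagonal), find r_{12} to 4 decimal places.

c_1 = (-3, -4, -4); ‖c_1‖ = 6.4031, so q_1 = (-0.4685, -0.6247, -0.6247).
r_{12} = q_1·c_2 = -3.1235.

r_{12} = -3.1235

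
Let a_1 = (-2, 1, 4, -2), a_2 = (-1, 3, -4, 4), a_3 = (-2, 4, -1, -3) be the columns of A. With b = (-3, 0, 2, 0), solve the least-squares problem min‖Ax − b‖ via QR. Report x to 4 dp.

a_1 = (-2, 1, 4, -2); ‖a_1‖ = 5.0000, so e_1 = (-0.4000, 0.2000, 0.8000, -0.4000).
e_1·a_2 = (-0.4000)·(-1) + 0.2000·3 + 0.8000·(-4) + (-0.4000)·4 = -3.8000.
u_2 = a_2 + 3.8000·e_1 = (-2.5200, 3.7600, -0.9600, 2.4800).
‖u_2‖ = 5.2498, so e_2 = (-0.4800, 0.7162, -0.1829, 0.4724).
e_1·a_3 = (-0.4000)·(-2) + 0.2000·4 + 0.8000·(-1) + (-0.4000)·(-3) = 2.0000; e_2·a_3 = (-0.4800)·(-2) + 0.7162·4 + (-0.1829)·(-1) + 0.4724·(-3) = 2.5906.
u_3 = a_3 − 2.0000·e_1 − 2.5906·e_2 = (0.0435, 1.7446, -2.1263, -3.4238).
‖u_3‖ = 4.3919, so e_3 = (0.0099, 0.3972, -0.4841, -0.7796).
Qᵀb = (2.8000, 1.0743, -0.9980).
Back-substitute: x_3 = -0.9980/4.3919 = -0.2272.
x_2 = (1.0743 − 2.5906·(-0.2272))/5.2498 = 0.3168.
x_1 = (2.8000 + 3.8000·0.3168 − 2.0000·(-0.2272))/5.0000 = 0.8916.

x = (0.8916, 0.3168, -0.2272)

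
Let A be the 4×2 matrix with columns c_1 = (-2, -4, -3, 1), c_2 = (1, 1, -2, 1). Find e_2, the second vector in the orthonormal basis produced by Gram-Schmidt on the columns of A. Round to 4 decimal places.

e_2 = (0.4041, 0.4294, -0.7198, 0.3662)

c_1 = (-2, -4, -3, 1); ‖c_1‖ = 5.4772, so e_1 = (-0.3651, -0.7303, -0.5477, 0.1826).
e_1·c_2 = (-0.3651)·1 + (-0.7303)·1 + (-0.5477)·(-2) + 0.1826·1 = 0.1826.
u_2 = c_2 − 0.1826·e_1 = (1.0667, 1.1333, -1.9000, 0.9667).
‖u_2‖ = 2.6394, so e_2 = (0.4041, 0.4294, -0.7198, 0.3662).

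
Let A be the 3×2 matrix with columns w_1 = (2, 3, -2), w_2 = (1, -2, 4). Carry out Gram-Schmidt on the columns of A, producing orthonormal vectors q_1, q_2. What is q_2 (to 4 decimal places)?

q_1 = w_1/‖w_1‖ = (2, 3, -2)/4.1231 = (0.4851, 0.7276, -0.4851).
r_{12} = q_1·w_2 = -2.9104.
u_2 = w_2 + 2.9104·q_1 = (2.4118, 0.1176, 2.5882).
‖u_2‖ = 3.5397, so q_2 = (0.6813, 0.0332, 0.7312).

q_2 = (0.6813, 0.0332, 0.7312)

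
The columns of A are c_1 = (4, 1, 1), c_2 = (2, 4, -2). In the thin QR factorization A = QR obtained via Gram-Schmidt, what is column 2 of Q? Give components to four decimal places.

e_2 = (-0.0517, 0.8020, -0.5950)

c_1 = (4, 1, 1); ‖c_1‖ = 4.2426, so e_1 = (0.9428, 0.2357, 0.2357).
e_1·c_2 = 0.9428·2 + 0.2357·4 + 0.2357·(-2) = 2.3570.
u_2 = c_2 − 2.3570·e_1 = (-0.2222, 3.4444, -2.5556).
‖u_2‖ = 4.2947, so e_2 = (-0.0517, 0.8020, -0.5950).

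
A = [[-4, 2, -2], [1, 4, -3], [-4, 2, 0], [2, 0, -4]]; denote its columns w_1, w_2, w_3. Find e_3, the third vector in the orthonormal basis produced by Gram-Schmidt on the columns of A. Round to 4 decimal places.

e_1 = w_1/‖w_1‖ = (-4, 1, -4, 2)/6.0828 = (-0.6576, 0.1644, -0.6576, 0.3288).
r_{12} = e_1·w_2 = -1.9728.
u_2 = w_2 + 1.9728·e_1 = (0.7027, 4.3243, 0.7027, 0.6486).
‖u_2‖ = 4.4842, so e_2 = (0.1567, 0.9643, 0.1567, 0.1447).
r_{13} = e_1·w_3 = -0.4932; r_{23} = e_2·w_3 = -3.7851.
u_3 = w_3 + 0.4932·e_1 + 3.7851·e_2 = (-1.7312, 0.7312, 0.2688, -3.2903).
‖u_3‖ = 3.7987, so e_3 = (-0.4557, 0.1925, 0.0708, -0.8662).

e_3 = (-0.4557, 0.1925, 0.0708, -0.8662)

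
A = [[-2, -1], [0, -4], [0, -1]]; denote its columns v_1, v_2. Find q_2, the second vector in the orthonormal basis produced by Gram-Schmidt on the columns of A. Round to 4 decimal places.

q_1 = v_1/‖v_1‖ = (-2, 0, 0)/2.0000 = (-1.0000, 0.0000, 0.0000).
r_{12} = q_1·v_2 = 1.0000.
u_2 = v_2 − 1.0000·q_1 = (0.0000, -4.0000, -1.0000).
‖u_2‖ = 4.1231, so q_2 = (0.0000, -0.9701, -0.2425).

q_2 = (0.0000, -0.9701, -0.2425)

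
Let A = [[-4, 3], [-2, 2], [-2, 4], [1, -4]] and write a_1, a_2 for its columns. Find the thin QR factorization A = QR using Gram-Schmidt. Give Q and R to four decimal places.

Q = [[-0.8000, -0.4007], [-0.4000, -0.0650], [-0.4000, 0.4765], [0.2000, -0.7798]], R = [[5.0000, -5.6000], [0.0000, 3.6932]]

a_1 = (-4, -2, -2, 1); ‖a_1‖ = 5.0000, so q_1 = (-0.8000, -0.4000, -0.4000, 0.2000).
q_1·a_2 = (-0.8000)·3 + (-0.4000)·2 + (-0.4000)·4 + 0.2000·(-4) = -5.6000.
u_2 = a_2 + 5.6000·q_1 = (-1.4800, -0.2400, 1.7600, -2.8800).
‖u_2‖ = 3.6932, so q_2 = (-0.4007, -0.0650, 0.4765, -0.7798).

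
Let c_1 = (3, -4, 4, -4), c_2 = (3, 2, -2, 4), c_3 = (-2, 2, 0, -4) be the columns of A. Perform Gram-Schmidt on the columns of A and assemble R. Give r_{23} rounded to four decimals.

r_{23} = -3.5302

c_1 = (3, -4, 4, -4); ‖c_1‖ = 7.5498, so q_1 = (0.3974, -0.5298, 0.5298, -0.5298).
q_1·c_2 = 0.3974·3 + (-0.5298)·2 + 0.5298·(-2) + (-0.5298)·4 = -3.0464.
u_2 = c_2 + 3.0464·q_1 = (4.2105, 0.3860, -0.3860, 2.3860).
‖u_2‖ = 4.8702, so q_2 = (0.8645, 0.0792, -0.0792, 0.4899).
r_{23} = q_2·c_3 = -3.5302.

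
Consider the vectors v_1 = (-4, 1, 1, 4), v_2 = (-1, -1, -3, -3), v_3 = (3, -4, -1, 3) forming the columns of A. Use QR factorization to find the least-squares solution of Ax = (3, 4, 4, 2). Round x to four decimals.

x = (-0.5488, -1.6951, -0.4634)

v_1 = (-4, 1, 1, 4); ‖v_1‖ = 5.8310, so q_1 = (-0.6860, 0.1715, 0.1715, 0.6860).
q_1·v_2 = (-0.6860)·(-1) + 0.1715·(-1) + 0.1715·(-3) + 0.6860·(-3) = -2.0580.
u_2 = v_2 + 2.0580·q_1 = (-2.4118, -0.6471, -2.6471, -1.5882).
‖u_2‖ = 3.9705, so q_2 = (-0.6074, -0.1630, -0.6667, -0.4000).
q_1·v_3 = (-0.6860)·3 + 0.1715·(-4) + 0.1715·(-1) + 0.6860·3 = -0.8575; q_2·v_3 = (-0.6074)·3 + (-0.1630)·(-4) + (-0.6667)·(-1) + (-0.4000)·3 = -1.7038.
u_3 = v_3 + 0.8575·q_1 + 1.7038·q_2 = (1.3769, -4.1306, -1.9888, 2.9067).
‖u_3‖ = 5.6002, so q_3 = (0.2459, -0.7376, -0.3551, 0.5190).
Qᵀb = (0.6860, -5.9409, -2.5952).
Back-substitute: x_3 = -2.5952/5.6002 = -0.4634.
x_2 = (-5.9409 + 1.7038·(-0.4634))/3.9705 = -1.6951.
x_1 = (0.6860 + 2.0580·(-1.6951) + 0.8575·(-0.4634))/5.8310 = -0.5488.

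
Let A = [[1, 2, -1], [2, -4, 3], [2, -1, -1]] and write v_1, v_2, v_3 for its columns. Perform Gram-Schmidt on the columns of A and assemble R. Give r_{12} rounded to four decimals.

v_1 = (1, 2, 2); ‖v_1‖ = 3.0000, so q_1 = (0.3333, 0.6667, 0.6667).
r_{12} = q_1·v_2 = -2.6667.

r_{12} = -2.6667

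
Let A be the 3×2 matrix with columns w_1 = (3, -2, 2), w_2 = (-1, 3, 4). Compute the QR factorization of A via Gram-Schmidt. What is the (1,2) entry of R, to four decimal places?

q_1 = w_1/‖w_1‖ = (3, -2, 2)/4.1231 = (0.7276, -0.4851, 0.4851).
r_{12} = q_1·w_2 = -0.2425.

r_{12} = -0.2425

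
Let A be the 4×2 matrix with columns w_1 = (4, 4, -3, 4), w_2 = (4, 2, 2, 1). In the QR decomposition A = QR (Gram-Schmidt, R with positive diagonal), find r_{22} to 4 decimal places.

w_1 = (4, 4, -3, 4); ‖w_1‖ = 7.5498, so e_1 = (0.5298, 0.5298, -0.3974, 0.5298).
e_1·w_2 = 0.5298·4 + 0.5298·2 + (-0.3974)·2 + 0.5298·1 = 2.9140.
u_2 = w_2 − 2.9140·e_1 = (2.4561, 0.4561, 3.1579, -0.5439).
r_{22} = ‖u_2‖ = 4.0631.

r_{22} = 4.0631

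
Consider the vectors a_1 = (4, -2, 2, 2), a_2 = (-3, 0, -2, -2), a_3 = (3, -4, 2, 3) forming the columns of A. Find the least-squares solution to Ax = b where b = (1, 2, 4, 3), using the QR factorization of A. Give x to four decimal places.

x = (-2.8571, -3.3714, 0.8857)

a_1 = (4, -2, 2, 2); ‖a_1‖ = 5.2915, so q_1 = (0.7559, -0.3780, 0.3780, 0.3780).
q_1·a_2 = 0.7559·(-3) + (-0.3780)·0 + 0.3780·(-2) + 0.3780·(-2) = -3.7796.
u_2 = a_2 + 3.7796·q_1 = (-0.1429, -1.4286, -0.5714, -0.5714).
‖u_2‖ = 1.6475, so q_2 = (-0.0867, -0.8671, -0.3468, -0.3468).
q_1·a_3 = 0.7559·3 + (-0.3780)·(-4) + 0.3780·2 + 0.3780·3 = 5.6695; q_2·a_3 = (-0.0867)·3 + (-0.8671)·(-4) + (-0.3468)·2 + (-0.3468)·3 = 1.4741.
u_3 = a_3 − 5.6695·q_1 − 1.4741·q_2 = (-1.1579, -0.5789, 0.3684, 1.3684).
‖u_3‖ = 1.9194, so q_3 = (-0.6032, -0.3016, 0.1919, 0.7129).
Qᵀb = (2.6458, -4.2488, 1.7001).
Back-substitute: x_3 = 1.7001/1.9194 = 0.8857.
x_2 = (-4.2488 − 1.4741·0.8857)/1.6475 = -3.3714.
x_1 = (2.6458 + 3.7796·(-3.3714) − 5.6695·0.8857)/5.2915 = -2.8571.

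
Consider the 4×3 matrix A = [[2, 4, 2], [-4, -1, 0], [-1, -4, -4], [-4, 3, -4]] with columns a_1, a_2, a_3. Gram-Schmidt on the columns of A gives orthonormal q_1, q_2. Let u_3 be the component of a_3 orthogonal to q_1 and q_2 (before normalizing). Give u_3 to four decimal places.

u_3 = (-0.1534, 2.7230, -2.4707, -2.1821)

a_1 = (2, -4, -1, -4); ‖a_1‖ = 6.0828, so q_1 = (0.3288, -0.6576, -0.1644, -0.6576).
q_1·a_2 = 0.3288·4 + (-0.6576)·(-1) + (-0.1644)·(-4) + (-0.6576)·3 = 0.6576.
u_2 = a_2 − 0.6576·q_1 = (3.7838, -0.5676, -3.8919, 3.4324).
‖u_2‖ = 6.4473, so q_2 = (0.5869, -0.0880, -0.6036, 0.5324).
q_1·a_3 = 0.3288·2 + (-0.6576)·0 + (-0.1644)·(-4) + (-0.6576)·(-4) = 3.9456; q_2·a_3 = 0.5869·2 + (-0.0880)·0 + (-0.6036)·(-4) + 0.5324·(-4) = 1.4588.
u_3 = a_3 − 3.9456·q_1 − 1.4588·q_2 = (-0.1534, 2.7230, -2.4707, -2.1821).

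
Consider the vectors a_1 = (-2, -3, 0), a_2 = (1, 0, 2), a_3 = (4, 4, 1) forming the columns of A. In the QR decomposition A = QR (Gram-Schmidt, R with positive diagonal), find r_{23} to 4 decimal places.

r_{23} = 1.3494

q_1 = a_1/‖a_1‖ = (-2, -3, 0)/3.6056 = (-0.5547, -0.8321, 0.0000).
r_{12} = q_1·a_2 = -0.5547.
u_2 = a_2 + 0.5547·q_1 = (0.6923, -0.4615, 2.0000).
‖u_2‖ = 2.1662, so q_2 = (0.3196, -0.2131, 0.9233).
r_{23} = q_2·a_3 = 1.3494.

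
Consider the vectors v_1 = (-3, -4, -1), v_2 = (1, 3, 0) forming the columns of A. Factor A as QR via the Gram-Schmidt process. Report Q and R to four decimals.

q_1 = v_1/‖v_1‖ = (-3, -4, -1)/5.0990 = (-0.5883, -0.7845, -0.1961).
r_{12} = q_1·v_2 = -2.9417.
u_2 = v_2 + 2.9417·q_1 = (-0.7308, 0.6923, -0.5769).
‖u_2‖ = 1.1602, so q_2 = (-0.6298, 0.5967, -0.4972).

Q = [[-0.5883, -0.6298], [-0.7845, 0.5967], [-0.1961, -0.4972]], R = [[5.0990, -2.9417], [0.0000, 1.1602]]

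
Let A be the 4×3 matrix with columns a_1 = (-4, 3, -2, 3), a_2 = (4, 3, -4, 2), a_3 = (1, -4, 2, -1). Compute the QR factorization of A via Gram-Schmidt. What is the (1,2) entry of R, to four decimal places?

a_1 = (-4, 3, -2, 3); ‖a_1‖ = 6.1644, so e_1 = (-0.6489, 0.4867, -0.3244, 0.4867).
r_{12} = e_1·a_2 = 1.1355.

r_{12} = 1.1355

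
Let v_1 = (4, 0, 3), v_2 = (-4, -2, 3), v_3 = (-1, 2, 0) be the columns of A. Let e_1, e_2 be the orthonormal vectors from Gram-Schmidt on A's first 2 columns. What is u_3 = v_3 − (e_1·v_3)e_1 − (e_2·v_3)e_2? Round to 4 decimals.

u_3 = (-0.4793, 1.9172, 0.6391)

v_1 = (4, 0, 3); ‖v_1‖ = 5.0000, so e_1 = (0.8000, 0.0000, 0.6000).
e_1·v_2 = 0.8000·(-4) + 0.0000·(-2) + 0.6000·3 = -1.4000.
u_2 = v_2 + 1.4000·e_1 = (-2.8800, -2.0000, 3.8400).
‖u_2‖ = 5.2000, so e_2 = (-0.5538, -0.3846, 0.7385).
e_1·v_3 = 0.8000·(-1) + 0.0000·2 + 0.6000·0 = -0.8000; e_2·v_3 = (-0.5538)·(-1) + (-0.3846)·2 + 0.7385·0 = -0.2154.
u_3 = v_3 + 0.8000·e_1 + 0.2154·e_2 = (-0.4793, 1.9172, 0.6391).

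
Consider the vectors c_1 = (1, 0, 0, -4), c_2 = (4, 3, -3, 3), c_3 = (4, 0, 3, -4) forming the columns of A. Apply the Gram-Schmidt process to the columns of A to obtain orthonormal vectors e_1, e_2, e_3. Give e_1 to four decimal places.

e_1 = c_1/‖c_1‖ = (1, 0, 0, -4)/4.1231 = (0.2425, 0.0000, 0.0000, -0.9701).

e_1 = (0.2425, 0.0000, 0.0000, -0.9701)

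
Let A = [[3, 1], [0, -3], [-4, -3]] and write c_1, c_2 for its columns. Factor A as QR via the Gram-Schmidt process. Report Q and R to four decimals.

q_1 = c_1/‖c_1‖ = (3, 0, -4)/5.0000 = (0.6000, 0.0000, -0.8000).
r_{12} = q_1·c_2 = 3.0000.
u_2 = c_2 − 3.0000·q_1 = (-0.8000, -3.0000, -0.6000).
‖u_2‖ = 3.1623, so q_2 = (-0.2530, -0.9487, -0.1897).

Q = [[0.6000, -0.2530], [0.0000, -0.9487], [-0.8000, -0.1897]], R = [[5.0000, 3.0000], [0.0000, 3.1623]]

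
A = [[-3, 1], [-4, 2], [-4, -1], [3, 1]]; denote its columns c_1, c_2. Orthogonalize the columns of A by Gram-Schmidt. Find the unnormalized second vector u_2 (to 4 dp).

c_1 = (-3, -4, -4, 3); ‖c_1‖ = 7.0711, so e_1 = (-0.4243, -0.5657, -0.5657, 0.4243).
e_1·c_2 = (-0.4243)·1 + (-0.5657)·2 + (-0.5657)·(-1) + 0.4243·1 = -0.5657.
u_2 = c_2 + 0.5657·e_1 = (0.7600, 1.6800, -1.3200, 1.2400).

u_2 = (0.7600, 1.6800, -1.3200, 1.2400)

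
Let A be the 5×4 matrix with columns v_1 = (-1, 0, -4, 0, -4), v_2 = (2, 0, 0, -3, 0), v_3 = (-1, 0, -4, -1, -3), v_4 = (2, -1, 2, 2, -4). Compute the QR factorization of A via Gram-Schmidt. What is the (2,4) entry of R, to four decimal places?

r_{24} = -0.4560

v_1 = (-1, 0, -4, 0, -4); ‖v_1‖ = 5.7446, so e_1 = (-0.1741, 0.0000, -0.6963, 0.0000, -0.6963).
e_1·v_2 = (-0.1741)·2 + 0.0000·0 + (-0.6963)·0 + 0.0000·(-3) + (-0.6963)·0 = -0.3482.
u_2 = v_2 + 0.3482·e_1 = (1.9394, 0.0000, -0.2424, -3.0000, -0.2424).
‖u_2‖ = 3.5887, so e_2 = (0.5404, 0.0000, -0.0676, -0.8360, -0.0676).
r_{24} = e_2·v_4 = -0.4560.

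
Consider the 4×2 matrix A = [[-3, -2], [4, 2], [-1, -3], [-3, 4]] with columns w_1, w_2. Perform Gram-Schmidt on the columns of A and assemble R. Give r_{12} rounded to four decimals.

r_{12} = 0.8452

w_1 = (-3, 4, -1, -3); ‖w_1‖ = 5.9161, so e_1 = (-0.5071, 0.6761, -0.1690, -0.5071).
r_{12} = e_1·w_2 = 0.8452.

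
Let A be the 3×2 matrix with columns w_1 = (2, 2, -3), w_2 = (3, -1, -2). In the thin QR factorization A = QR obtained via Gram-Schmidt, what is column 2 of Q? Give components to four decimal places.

w_1 = (2, 2, -3); ‖w_1‖ = 4.1231, so e_1 = (0.4851, 0.4851, -0.7276).
e_1·w_2 = 0.4851·3 + 0.4851·(-1) + (-0.7276)·(-2) = 2.4254.
u_2 = w_2 − 2.4254·e_1 = (1.8235, -2.1765, -0.2353).
‖u_2‖ = 2.8491, so e_2 = (0.6400, -0.7639, -0.0826).

e_2 = (0.6400, -0.7639, -0.0826)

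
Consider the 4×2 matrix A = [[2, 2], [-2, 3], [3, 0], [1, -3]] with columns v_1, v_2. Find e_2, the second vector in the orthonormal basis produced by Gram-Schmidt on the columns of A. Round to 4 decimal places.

e_1 = v_1/‖v_1‖ = (2, -2, 3, 1)/4.2426 = (0.4714, -0.4714, 0.7071, 0.2357).
r_{12} = e_1·v_2 = -1.1785.
u_2 = v_2 + 1.1785·e_1 = (2.5556, 2.4444, 0.8333, -2.7222).
‖u_2‖ = 4.5399, so e_2 = (0.5629, 0.5384, 0.1836, -0.5996).

e_2 = (0.5629, 0.5384, 0.1836, -0.5996)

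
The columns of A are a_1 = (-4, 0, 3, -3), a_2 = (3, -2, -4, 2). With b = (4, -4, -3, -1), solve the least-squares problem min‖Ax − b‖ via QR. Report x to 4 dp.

a_1 = (-4, 0, 3, -3); ‖a_1‖ = 5.8310, so q_1 = (-0.6860, 0.0000, 0.5145, -0.5145).
q_1·a_2 = (-0.6860)·3 + 0.0000·(-2) + 0.5145·(-4) + (-0.5145)·2 = -5.1450.
u_2 = a_2 + 5.1450·q_1 = (-0.5294, -2.0000, -1.3529, -0.6471).
‖u_2‖ = 2.5553, so q_2 = (-0.2072, -0.7827, -0.5295, -0.2532).
Qᵀb = (-3.7730, 4.1437).
Back-substitute: x_2 = 4.1437/2.5553 = 1.6216.
x_1 = (-3.7730 + 5.1450·1.6216)/5.8310 = 0.7838.

x = (0.7838, 1.6216)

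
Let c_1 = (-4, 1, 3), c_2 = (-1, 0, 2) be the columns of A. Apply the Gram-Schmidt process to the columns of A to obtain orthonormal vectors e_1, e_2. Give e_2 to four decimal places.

e_2 = (0.5013, -0.3581, 0.7877)

e_1 = c_1/‖c_1‖ = (-4, 1, 3)/5.0990 = (-0.7845, 0.1961, 0.5883).
r_{12} = e_1·c_2 = 1.9612.
u_2 = c_2 − 1.9612·e_1 = (0.5385, -0.3846, 0.8462).
‖u_2‖ = 1.0742, so e_2 = (0.5013, -0.3581, 0.7877).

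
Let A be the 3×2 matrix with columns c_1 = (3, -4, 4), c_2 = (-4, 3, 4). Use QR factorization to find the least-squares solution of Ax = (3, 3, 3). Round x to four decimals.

x = (0.2727, 0.2727)

e_1 = c_1/‖c_1‖ = (3, -4, 4)/6.4031 = (0.4685, -0.6247, 0.6247).
r_{12} = e_1·c_2 = -1.2494.
u_2 = c_2 + 1.2494·e_1 = (-3.4146, 2.2195, 4.7805).
‖u_2‖ = 6.2800, so e_2 = (-0.5437, 0.3534, 0.7612).
Qᵀb = (1.4056, 1.7127).
Back-substitute: x_2 = 1.7127/6.2800 = 0.2727.
x_1 = (1.4056 + 1.2494·0.2727)/6.4031 = 0.2727.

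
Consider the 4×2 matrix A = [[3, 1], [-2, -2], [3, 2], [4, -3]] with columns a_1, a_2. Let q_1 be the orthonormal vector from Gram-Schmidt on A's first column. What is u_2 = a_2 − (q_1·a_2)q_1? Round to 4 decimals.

u_2 = (0.9211, -1.9474, 1.9211, -3.1053)

a_1 = (3, -2, 3, 4); ‖a_1‖ = 6.1644, so q_1 = (0.4867, -0.3244, 0.4867, 0.6489).
q_1·a_2 = 0.4867·1 + (-0.3244)·(-2) + 0.4867·2 + 0.6489·(-3) = 0.1622.
u_2 = a_2 − 0.1622·q_1 = (0.9211, -1.9474, 1.9211, -3.1053).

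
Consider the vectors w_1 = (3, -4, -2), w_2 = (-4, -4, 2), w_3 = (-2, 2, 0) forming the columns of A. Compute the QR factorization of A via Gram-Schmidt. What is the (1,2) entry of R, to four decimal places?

r_{12} = 0.0000

w_1 = (3, -4, -2); ‖w_1‖ = 5.3852, so q_1 = (0.5571, -0.7428, -0.3714).
r_{12} = q_1·w_2 = 0.0000.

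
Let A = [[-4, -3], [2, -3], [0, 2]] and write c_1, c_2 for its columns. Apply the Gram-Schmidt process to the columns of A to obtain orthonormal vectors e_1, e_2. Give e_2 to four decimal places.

e_2 = (-0.4005, -0.8010, 0.4450)

e_1 = c_1/‖c_1‖ = (-4, 2, 0)/4.4721 = (-0.8944, 0.4472, 0.0000).
r_{12} = e_1·c_2 = 1.3416.
u_2 = c_2 − 1.3416·e_1 = (-1.8000, -3.6000, 2.0000).
‖u_2‖ = 4.4944, so e_2 = (-0.4005, -0.8010, 0.4450).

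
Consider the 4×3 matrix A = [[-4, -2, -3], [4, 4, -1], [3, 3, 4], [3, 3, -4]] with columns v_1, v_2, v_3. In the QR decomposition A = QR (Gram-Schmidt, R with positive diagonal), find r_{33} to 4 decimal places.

r_{33} = 5.7035

v_1 = (-4, 4, 3, 3); ‖v_1‖ = 7.0711, so e_1 = (-0.5657, 0.5657, 0.4243, 0.4243).
e_1·v_2 = (-0.5657)·(-2) + 0.5657·4 + 0.4243·3 + 0.4243·3 = 5.9397.
u_2 = v_2 − 5.9397·e_1 = (1.3600, 0.6400, 0.4800, 0.4800).
‖u_2‖ = 1.6492, so e_2 = (0.8246, 0.3881, 0.2910, 0.2910).
e_1·v_3 = (-0.5657)·(-3) + 0.5657·(-1) + 0.4243·4 + 0.4243·(-4) = 1.1314; e_2·v_3 = 0.8246·(-3) + 0.3881·(-1) + 0.2910·4 + 0.2910·(-4) = -2.8619.
u_3 = v_3 − 1.1314·e_1 + 2.8619·e_2 = (0.0000, -0.5294, 4.3529, -3.6471).
r_{33} = ‖u_3‖ = 5.7035.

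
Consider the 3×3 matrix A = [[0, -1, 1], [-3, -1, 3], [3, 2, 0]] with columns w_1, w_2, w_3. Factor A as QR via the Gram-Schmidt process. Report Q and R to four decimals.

w_1 = (0, -3, 3); ‖w_1‖ = 4.2426, so q_1 = (0.0000, -0.7071, 0.7071).
q_1·w_2 = 0.0000·(-1) + (-0.7071)·(-1) + 0.7071·2 = 2.1213.
u_2 = w_2 − 2.1213·q_1 = (-1.0000, 0.5000, 0.5000).
‖u_2‖ = 1.2247, so q_2 = (-0.8165, 0.4082, 0.4082).
q_1·w_3 = 0.0000·1 + (-0.7071)·3 + 0.7071·0 = -2.1213; q_2·w_3 = (-0.8165)·1 + 0.4082·3 + 0.4082·0 = 0.4082.
u_3 = w_3 + 2.1213·q_1 − 0.4082·q_2 = (1.3333, 1.3333, 1.3333).
‖u_3‖ = 2.3094, so q_3 = (0.5774, 0.5774, 0.5774).

Q = [[0.0000, -0.8165, 0.5774], [-0.7071, 0.4082, 0.5774], [0.7071, 0.4082, 0.5774]], R = [[4.2426, 2.1213, -2.1213], [0.0000, 1.2247, 0.4082], [0.0000, 0.0000, 2.3094]]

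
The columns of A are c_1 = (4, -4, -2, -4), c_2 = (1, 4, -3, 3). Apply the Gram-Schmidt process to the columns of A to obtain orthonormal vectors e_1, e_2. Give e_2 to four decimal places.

e_1 = c_1/‖c_1‖ = (4, -4, -2, -4)/7.2111 = (0.5547, -0.5547, -0.2774, -0.5547).
r_{12} = e_1·c_2 = -2.4962.
u_2 = c_2 + 2.4962·e_1 = (2.3846, 2.6154, -3.6923, 1.6154).
‖u_2‖ = 5.3637, so e_2 = (0.4446, 0.4876, -0.6884, 0.3012).

e_2 = (0.4446, 0.4876, -0.6884, 0.3012)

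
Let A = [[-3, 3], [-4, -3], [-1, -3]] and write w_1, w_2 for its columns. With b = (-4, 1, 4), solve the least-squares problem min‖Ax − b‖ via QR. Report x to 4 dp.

x = (0.4054, -1.0901)

e_1 = w_1/‖w_1‖ = (-3, -4, -1)/5.0990 = (-0.5883, -0.7845, -0.1961).
r_{12} = e_1·w_2 = 1.1767.
u_2 = w_2 − 1.1767·e_1 = (3.6923, -2.0769, -2.7692).
‖u_2‖ = 5.0612, so e_2 = (0.7295, -0.4104, -0.5472).
Qᵀb = (0.7845, -5.5171).
Back-substitute: x_2 = -5.5171/5.0612 = -1.0901.
x_1 = (0.7845 − 1.1767·(-1.0901))/5.0990 = 0.4054.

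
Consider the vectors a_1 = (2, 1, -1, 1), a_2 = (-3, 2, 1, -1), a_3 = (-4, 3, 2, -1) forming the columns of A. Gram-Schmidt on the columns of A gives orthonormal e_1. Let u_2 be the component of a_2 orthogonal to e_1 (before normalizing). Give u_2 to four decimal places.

a_1 = (2, 1, -1, 1); ‖a_1‖ = 2.6458, so e_1 = (0.7559, 0.3780, -0.3780, 0.3780).
e_1·a_2 = 0.7559·(-3) + 0.3780·2 + (-0.3780)·1 + 0.3780·(-1) = -2.2678.
u_2 = a_2 + 2.2678·e_1 = (-1.2857, 2.8571, 0.1429, -0.1429).

u_2 = (-1.2857, 2.8571, 0.1429, -0.1429)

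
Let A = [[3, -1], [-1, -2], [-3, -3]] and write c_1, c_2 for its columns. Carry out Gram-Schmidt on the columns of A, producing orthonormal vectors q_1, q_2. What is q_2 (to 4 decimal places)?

c_1 = (3, -1, -3); ‖c_1‖ = 4.3589, so q_1 = (0.6882, -0.2294, -0.6882).
q_1·c_2 = 0.6882·(-1) + (-0.2294)·(-2) + (-0.6882)·(-3) = 1.8353.
u_2 = c_2 − 1.8353·q_1 = (-2.2632, -1.5789, -1.7368).
‖u_2‖ = 3.2606, so q_2 = (-0.6941, -0.4842, -0.5327).

q_2 = (-0.6941, -0.4842, -0.5327)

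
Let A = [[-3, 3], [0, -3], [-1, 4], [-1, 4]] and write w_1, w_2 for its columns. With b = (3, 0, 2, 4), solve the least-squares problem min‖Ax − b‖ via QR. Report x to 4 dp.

x = (-0.7241, 0.4138)

e_1 = w_1/‖w_1‖ = (-3, 0, -1, -1)/3.3166 = (-0.9045, 0.0000, -0.3015, -0.3015).
r_{12} = e_1·w_2 = -5.1257.
u_2 = w_2 + 5.1257·e_1 = (-1.6364, -3.0000, 2.4545, 2.4545).
‖u_2‖ = 4.8711, so e_2 = (-0.3359, -0.6159, 0.5039, 0.5039).
Qᵀb = (-4.5227, 2.0156).
Back-substitute: x_2 = 2.0156/4.8711 = 0.4138.
x_1 = (-4.5227 + 5.1257·0.4138)/3.3166 = -0.7241.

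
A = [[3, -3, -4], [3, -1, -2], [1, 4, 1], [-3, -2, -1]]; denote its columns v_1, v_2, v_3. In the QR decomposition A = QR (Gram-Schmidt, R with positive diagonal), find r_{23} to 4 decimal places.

r_{23} = 3.4772

q_1 = v_1/‖v_1‖ = (3, 3, 1, -3)/5.2915 = (0.5669, 0.5669, 0.1890, -0.5669).
r_{12} = q_1·v_2 = -0.3780.
u_2 = v_2 + 0.3780·q_1 = (-2.7857, -0.7857, 4.0714, -2.2143).
‖u_2‖ = 5.4642, so q_2 = (-0.5098, -0.1438, 0.7451, -0.4052).
r_{23} = q_2·v_3 = 3.4772.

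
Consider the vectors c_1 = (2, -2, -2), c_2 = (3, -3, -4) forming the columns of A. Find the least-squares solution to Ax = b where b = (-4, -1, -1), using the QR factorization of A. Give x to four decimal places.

x = (-4.5000, 2.5000)

e_1 = c_1/‖c_1‖ = (2, -2, -2)/3.4641 = (0.5774, -0.5774, -0.5774).
r_{12} = e_1·c_2 = 5.7735.
u_2 = c_2 − 5.7735·e_1 = (-0.3333, 0.3333, -0.6667).
‖u_2‖ = 0.8165, so e_2 = (-0.4082, 0.4082, -0.8165).
Qᵀb = (-1.1547, 2.0412).
Back-substitute: x_2 = 2.0412/0.8165 = 2.5000.
x_1 = (-1.1547 − 5.7735·2.5000)/3.4641 = -4.5000.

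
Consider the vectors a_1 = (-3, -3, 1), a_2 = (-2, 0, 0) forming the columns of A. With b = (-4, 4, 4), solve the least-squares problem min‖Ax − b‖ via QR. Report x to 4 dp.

x = (-0.8000, 3.2000)

a_1 = (-3, -3, 1); ‖a_1‖ = 4.3589, so q_1 = (-0.6882, -0.6882, 0.2294).
q_1·a_2 = (-0.6882)·(-2) + (-0.6882)·0 + 0.2294·0 = 1.3765.
u_2 = a_2 − 1.3765·q_1 = (-1.0526, 0.9474, -0.3158).
‖u_2‖ = 1.4510, so q_2 = (-0.7255, 0.6529, -0.2176).
Qᵀb = (0.9177, 4.6430).
Back-substitute: x_2 = 4.6430/1.4510 = 3.2000.
x_1 = (0.9177 − 1.3765·3.2000)/4.3589 = -0.8000.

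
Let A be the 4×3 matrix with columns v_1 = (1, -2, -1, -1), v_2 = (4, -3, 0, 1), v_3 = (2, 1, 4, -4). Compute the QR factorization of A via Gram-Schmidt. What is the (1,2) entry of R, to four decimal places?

v_1 = (1, -2, -1, -1); ‖v_1‖ = 2.6458, so e_1 = (0.3780, -0.7559, -0.3780, -0.3780).
r_{12} = e_1·v_2 = 3.4017.

r_{12} = 3.4017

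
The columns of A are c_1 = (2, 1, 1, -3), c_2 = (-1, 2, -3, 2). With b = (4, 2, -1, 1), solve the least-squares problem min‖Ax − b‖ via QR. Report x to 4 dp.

e_1 = c_1/‖c_1‖ = (2, 1, 1, -3)/3.8730 = (0.5164, 0.2582, 0.2582, -0.7746).
r_{12} = e_1·c_2 = -2.3238.
u_2 = c_2 + 2.3238·e_1 = (0.2000, 2.6000, -2.4000, 0.2000).
‖u_2‖ = 3.5496, so e_2 = (0.0563, 0.7325, -0.6761, 0.0563).
Qᵀb = (1.5492, 2.4228).
Back-substitute: x_2 = 2.4228/3.5496 = 0.6825.
x_1 = (1.5492 + 2.3238·0.6825)/3.8730 = 0.8095.

x = (0.8095, 0.6825)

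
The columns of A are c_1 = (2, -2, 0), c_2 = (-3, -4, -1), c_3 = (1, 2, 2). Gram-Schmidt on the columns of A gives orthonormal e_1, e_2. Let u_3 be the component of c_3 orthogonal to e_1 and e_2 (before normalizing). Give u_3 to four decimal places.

u_3 = (-0.2157, -0.2157, 1.5098)

c_1 = (2, -2, 0); ‖c_1‖ = 2.8284, so e_1 = (0.7071, -0.7071, 0.0000).
e_1·c_2 = 0.7071·(-3) + (-0.7071)·(-4) + 0.0000·(-1) = 0.7071.
u_2 = c_2 − 0.7071·e_1 = (-3.5000, -3.5000, -1.0000).
‖u_2‖ = 5.0498, so e_2 = (-0.6931, -0.6931, -0.1980).
e_1·c_3 = 0.7071·1 + (-0.7071)·2 + 0.0000·2 = -0.7071; e_2·c_3 = (-0.6931)·1 + (-0.6931)·2 + (-0.1980)·2 = -2.4754.
u_3 = c_3 + 0.7071·e_1 + 2.4754·e_2 = (-0.2157, -0.2157, 1.5098).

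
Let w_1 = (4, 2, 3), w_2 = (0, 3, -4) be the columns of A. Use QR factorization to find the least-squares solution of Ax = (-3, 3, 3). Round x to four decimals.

x = (0.0827, -0.1001)

w_1 = (4, 2, 3); ‖w_1‖ = 5.3852, so e_1 = (0.7428, 0.3714, 0.5571).
e_1·w_2 = 0.7428·0 + 0.3714·3 + 0.5571·(-4) = -1.1142.
u_2 = w_2 + 1.1142·e_1 = (0.8276, 3.4138, -3.3793).
‖u_2‖ = 4.8743, so e_2 = (0.1698, 0.7004, -0.6933).
Qᵀb = (0.5571, -0.4881).
Back-substitute: x_2 = -0.4881/4.8743 = -0.1001.
x_1 = (0.5571 + 1.1142·(-0.1001))/5.3852 = 0.0827.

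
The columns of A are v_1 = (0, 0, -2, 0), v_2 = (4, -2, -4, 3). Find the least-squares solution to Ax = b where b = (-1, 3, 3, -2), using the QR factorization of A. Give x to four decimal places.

x = (-0.3966, -0.5517)

e_1 = v_1/‖v_1‖ = (0, 0, -2, 0)/2.0000 = (0.0000, 0.0000, -1.0000, 0.0000).
r_{12} = e_1·v_2 = 4.0000.
u_2 = v_2 − 4.0000·e_1 = (4.0000, -2.0000, 0.0000, 3.0000).
‖u_2‖ = 5.3852, so e_2 = (0.7428, -0.3714, 0.0000, 0.5571).
Qᵀb = (-3.0000, -2.9711).
Back-substitute: x_2 = -2.9711/5.3852 = -0.5517.
x_1 = (-3.0000 − 4.0000·(-0.5517))/2.0000 = -0.3966.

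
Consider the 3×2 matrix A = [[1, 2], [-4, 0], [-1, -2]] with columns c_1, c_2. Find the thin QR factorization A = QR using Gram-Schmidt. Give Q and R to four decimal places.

Q = [[0.2357, 0.6667], [-0.9428, 0.3333], [-0.2357, -0.6667]], R = [[4.2426, 0.9428], [0.0000, 2.6667]]

q_1 = c_1/‖c_1‖ = (1, -4, -1)/4.2426 = (0.2357, -0.9428, -0.2357).
r_{12} = q_1·c_2 = 0.9428.
u_2 = c_2 − 0.9428·q_1 = (1.7778, 0.8889, -1.7778).
‖u_2‖ = 2.6667, so q_2 = (0.6667, 0.3333, -0.6667).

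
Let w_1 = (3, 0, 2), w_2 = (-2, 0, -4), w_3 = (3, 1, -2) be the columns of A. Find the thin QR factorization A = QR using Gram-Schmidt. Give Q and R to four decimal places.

w_1 = (3, 0, 2); ‖w_1‖ = 3.6056, so e_1 = (0.8321, 0.0000, 0.5547).
e_1·w_2 = 0.8321·(-2) + 0.0000·0 + 0.5547·(-4) = -3.8829.
u_2 = w_2 + 3.8829·e_1 = (1.2308, 0.0000, -1.8462).
‖u_2‖ = 2.2188, so e_2 = (0.5547, 0.0000, -0.8321).
e_1·w_3 = 0.8321·3 + 0.0000·1 + 0.5547·(-2) = 1.3868; e_2·w_3 = 0.5547·3 + 0.0000·1 + (-0.8321)·(-2) = 3.3282.
u_3 = w_3 − 1.3868·e_1 − 3.3282·e_2 = (0.0000, 1.0000, 0.0000).
‖u_3‖ = 1.0000, so e_3 = (0.0000, 1.0000, 0.0000).

Q = [[0.8321, 0.5547, 0.0000], [0.0000, 0.0000, 1.0000], [0.5547, -0.8321, 0.0000]], R = [[3.6056, -3.8829, 1.3868], [0.0000, 2.2188, 3.3282], [0.0000, 0.0000, 1.0000]]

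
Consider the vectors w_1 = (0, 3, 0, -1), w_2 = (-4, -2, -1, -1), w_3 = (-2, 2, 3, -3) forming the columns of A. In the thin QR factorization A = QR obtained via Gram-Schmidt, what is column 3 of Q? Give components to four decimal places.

e_1 = w_1/‖w_1‖ = (0, 3, 0, -1)/3.1623 = (0.0000, 0.9487, 0.0000, -0.3162).
r_{12} = e_1·w_2 = -1.5811.
u_2 = w_2 + 1.5811·e_1 = (-4.0000, -0.5000, -1.0000, -1.5000).
‖u_2‖ = 4.4159, so e_2 = (-0.9058, -0.1132, -0.2265, -0.3397).
r_{13} = e_1·w_3 = 2.8460; r_{23} = e_2·w_3 = 1.9249.
u_3 = w_3 − 2.8460·e_1 − 1.9249·e_2 = (-0.2564, -0.4821, 3.4359, -1.4462).
‖u_3‖ = 3.7676, so e_3 = (-0.0681, -0.1279, 0.9120, -0.3838).

e_3 = (-0.0681, -0.1279, 0.9120, -0.3838)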